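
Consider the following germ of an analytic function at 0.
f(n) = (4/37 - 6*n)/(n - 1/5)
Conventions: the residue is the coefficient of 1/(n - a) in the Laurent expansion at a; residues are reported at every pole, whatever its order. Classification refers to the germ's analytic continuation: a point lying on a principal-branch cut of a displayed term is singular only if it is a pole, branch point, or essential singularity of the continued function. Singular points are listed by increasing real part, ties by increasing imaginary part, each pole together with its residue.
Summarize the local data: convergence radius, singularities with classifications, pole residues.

Denominator factor (n - 1/5): pole of order 1 at 1/5, modulus 1/5.
The radius of convergence is the smallest modulus among the singular points: 1/5.
At the order-1 pole 1/5 set g(n) = (n - (1/5))*f(n) = 4/37 - 6*n.
Simple pole: residue = g(a) at a = 1/5, which is -202/185.

Radius of convergence at 0: 1/5.
At 1/5: a pole of order 1; residue -202/185.


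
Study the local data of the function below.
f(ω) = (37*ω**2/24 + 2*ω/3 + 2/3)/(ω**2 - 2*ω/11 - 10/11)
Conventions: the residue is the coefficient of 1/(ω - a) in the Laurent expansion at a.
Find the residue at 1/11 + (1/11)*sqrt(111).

The residue is 125/264 + (391/3663)*sqrt(111).

The factor ω**2 - 2*ω/11 - 10/11 splits as (ω - a)(ω - a') with a = 1/11 + (1/11)*sqrt(111), a' = 1/11 - (1/11)*sqrt(111). At the order-1 pole a set g(ω) = (ω - a)*f(ω) = [37*ω**2/24 + 2*ω/3 + 2/3] / (ω - a').
Simple pole: residue = g(a) at a = 1/11 + (1/11)*sqrt(111), which is 125/264 + (391/3663)*sqrt(111).


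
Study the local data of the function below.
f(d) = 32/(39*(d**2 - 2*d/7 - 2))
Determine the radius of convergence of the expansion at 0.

The radius of convergence is -1/7 + (3/7)*sqrt(11).

Denominator factor (d**2 - 2*d/7 - 2): discriminant 396/49, real irrational roots 1/7 + (3/7)*sqrt(11) and 1/7 - (3/7)*sqrt(11); poles of order 1, moduli 1/7 + (3/7)*sqrt(11) and -1/7 + (3/7)*sqrt(11).
The radius of convergence is the smallest modulus among the singular points: -1/7 + (3/7)*sqrt(11).


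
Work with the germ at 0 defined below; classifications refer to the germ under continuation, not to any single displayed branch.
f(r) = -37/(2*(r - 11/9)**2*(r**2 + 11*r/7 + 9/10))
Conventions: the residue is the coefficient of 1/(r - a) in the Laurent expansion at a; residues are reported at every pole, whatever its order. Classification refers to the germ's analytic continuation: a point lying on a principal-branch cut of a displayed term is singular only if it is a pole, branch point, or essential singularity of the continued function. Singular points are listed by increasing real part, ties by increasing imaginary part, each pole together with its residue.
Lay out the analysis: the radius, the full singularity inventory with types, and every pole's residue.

Denominator factor (r**2 + 11*r/7 + 9/10): discriminant -277/245, complex-conjugate roots (-11/14) + ((1/70)*sqrt(1385))*i and (-11/14) - ((1/70)*sqrt(1385))*i; poles of order 1, moduli (3/10)*sqrt(10) and (3/10)*sqrt(10).
Denominator factor (r - 11/9)^2: pole of order 2 at 11/9, modulus 11/9.
The radius of convergence is the smallest modulus among the singular points: (3/10)*sqrt(10).
The factor r**2 + 11*r/7 + 9/10 splits as (r - a)(r - a') with a = (-11/14) - ((1/70)*sqrt(1385))*i, a' = (-11/14) + ((1/70)*sqrt(1385))*i. At the order-1 pole a set g(r) = (r - a)*f(r) = [-37/(2*(r - 11/9)**2)] / (r - a').
Simple pole: residue = g(a) at a = (-11/14) - ((1/70)*sqrt(1385))*i, which is (-1194229575/598438369) - ((15608795580/165767428213)*sqrt(1385))*i.
The factor r**2 + 11*r/7 + 9/10 splits as (r - a)(r - a') with a = (-11/14) + ((1/70)*sqrt(1385))*i, a' = (-11/14) - ((1/70)*sqrt(1385))*i. At the order-1 pole a set g(r) = (r - a)*f(r) = [-37/(2*(r - 11/9)**2)] / (r - a').
Simple pole: residue = g(a) at a = (-11/14) + ((1/70)*sqrt(1385))*i, which is (-1194229575/598438369) + ((15608795580/165767428213)*sqrt(1385))*i.
At the order-2 pole 11/9 set g(r) = (r - (11/9))^2*f(r) = -37/(2*(r**2 + 11*r/7 + 9/10)).
Order-2 pole: residue = g'(a); g'(11/9) = 2388459150/598438369, so the residue is 2388459150/598438369.
List the singular points by increasing real part (a conjugate pair: the negative imaginary part first).

Radius of convergence at 0: (3/10)*sqrt(10).
At (-11/14) - ((1/70)*sqrt(1385))*i: a pole of order 1; residue (-1194229575/598438369) - ((15608795580/165767428213)*sqrt(1385))*i.
At (-11/14) + ((1/70)*sqrt(1385))*i: a pole of order 1; residue (-1194229575/598438369) + ((15608795580/165767428213)*sqrt(1385))*i.
At 11/9: a pole of order 2; residue 2388459150/598438369.


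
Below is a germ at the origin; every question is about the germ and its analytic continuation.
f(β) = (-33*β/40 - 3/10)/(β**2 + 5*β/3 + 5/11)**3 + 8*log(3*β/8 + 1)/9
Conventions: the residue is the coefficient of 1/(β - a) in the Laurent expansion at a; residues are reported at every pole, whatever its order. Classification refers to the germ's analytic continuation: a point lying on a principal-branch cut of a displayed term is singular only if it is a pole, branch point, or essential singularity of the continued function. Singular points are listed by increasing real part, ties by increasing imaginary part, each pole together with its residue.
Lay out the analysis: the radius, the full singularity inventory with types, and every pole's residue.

Radius of convergence at 0: 5/6 - (1/66)*sqrt(1045).
At -8/3: a logarithmic branch point.
At -5/6 - (1/66)*sqrt(1045): a pole of order 3; residue -(2734479/34295000)*sqrt(1045).
At -5/6 + (1/66)*sqrt(1045): a pole of order 3; residue (2734479/34295000)*sqrt(1045).

Denominator factor (β**2 + 5*β/3 + 5/11)^3: discriminant 95/99, real irrational roots -5/6 + (1/66)*sqrt(1045) and -5/6 - (1/66)*sqrt(1045); poles of order 3, moduli 5/6 - (1/66)*sqrt(1045) and 5/6 + (1/66)*sqrt(1045).
Branch term (8/9)*log(1 - β/(-8/3)): its argument vanishes at β = -8/3, a logarithmic branch point, modulus 8/3.
The radius of convergence is the smallest modulus among the singular points: 5/6 - (1/66)*sqrt(1045).
The branch term is analytic at -5/6 - (1/66)*sqrt(1045) and contributes nothing to the residue; only the rational part matters.
The factor β**2 + 5*β/3 + 5/11 splits as (β - a)(β - a') with a = -5/6 - (1/66)*sqrt(1045), a' = -5/6 + (1/66)*sqrt(1045). At the order-3 pole a set g(β) = (β - a)^3*(rational part) = [-33*β/40 - 3/10] / (β - a')^3.
Order-3 pole: residue = g''(a)/2; g''(-5/6 - (1/66)*sqrt(1045)) = -(2734479/17147500)*sqrt(1045), so the residue is -(2734479/34295000)*sqrt(1045).
The branch term is analytic at -5/6 + (1/66)*sqrt(1045) and contributes nothing to the residue; only the rational part matters.
The factor β**2 + 5*β/3 + 5/11 splits as (β - a)(β - a') with a = -5/6 + (1/66)*sqrt(1045), a' = -5/6 - (1/66)*sqrt(1045). At the order-3 pole a set g(β) = (β - a)^3*(rational part) = [-33*β/40 - 3/10] / (β - a')^3.
Order-3 pole: residue = g''(a)/2; g''(-5/6 + (1/66)*sqrt(1045)) = (2734479/17147500)*sqrt(1045), so the residue is (2734479/34295000)*sqrt(1045).
List the singular points by increasing real part (a conjugate pair: the negative imaginary part first).


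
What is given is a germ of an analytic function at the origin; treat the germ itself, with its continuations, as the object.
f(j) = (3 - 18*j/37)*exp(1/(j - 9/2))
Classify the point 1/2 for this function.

There is no denominator, hence no pole anywhere.
The essential point of exp(1/(j - (9/2))) is 9/2, not 1/2.
So the germ continues analytically to 1/2.

The point is a regular point.


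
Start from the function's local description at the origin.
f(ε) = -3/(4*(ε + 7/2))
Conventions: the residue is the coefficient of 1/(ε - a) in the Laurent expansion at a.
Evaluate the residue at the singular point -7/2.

The residue is -3/4.

At the order-1 pole -7/2 set g(ε) = (ε - (-7/2))*f(ε) = -3/4.
Simple pole: residue = g(a) at a = -7/2, which is -3/4.


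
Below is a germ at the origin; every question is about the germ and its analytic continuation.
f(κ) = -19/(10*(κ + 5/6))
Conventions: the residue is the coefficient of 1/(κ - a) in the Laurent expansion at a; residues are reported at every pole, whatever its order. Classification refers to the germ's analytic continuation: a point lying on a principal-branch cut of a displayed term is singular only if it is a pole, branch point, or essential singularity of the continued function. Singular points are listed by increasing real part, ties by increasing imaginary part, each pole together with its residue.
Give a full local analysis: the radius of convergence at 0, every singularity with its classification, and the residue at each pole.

Radius of convergence at 0: 5/6.
At -5/6: a pole of order 1; residue -19/10.

Denominator factor (κ + 5/6): pole of order 1 at -5/6, modulus 5/6.
The radius of convergence is the smallest modulus among the singular points: 5/6.
At the order-1 pole -5/6 set g(κ) = (κ - (-5/6))*f(κ) = -19/10.
Simple pole: residue = g(a) at a = -5/6, which is -19/10.


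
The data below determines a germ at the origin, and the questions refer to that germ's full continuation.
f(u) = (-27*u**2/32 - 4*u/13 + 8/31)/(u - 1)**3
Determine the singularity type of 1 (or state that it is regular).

The point is a pole of order 3.

The denominator factor u - 1 vanishes at 1 and appears to the power 3; the numerator there equals -11521/12896, nonzero, and no other factor vanishes.
Hence a pole whose order is the multiplicity, 3.


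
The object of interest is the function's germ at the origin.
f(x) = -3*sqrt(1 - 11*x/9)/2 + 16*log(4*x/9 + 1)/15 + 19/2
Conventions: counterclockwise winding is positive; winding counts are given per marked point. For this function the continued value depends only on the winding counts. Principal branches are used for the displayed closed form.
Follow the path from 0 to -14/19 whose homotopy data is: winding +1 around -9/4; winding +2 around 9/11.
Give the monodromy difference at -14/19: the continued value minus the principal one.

Continued minus principal equals (32/15)*pi*i.

The rational part is single-valued and drops out of the difference; each branch term changes only by its own monodromy.
(-3/2)*sqrt(1 - x/(9/11)): winding +2 is even, the square root returns to the same sheet, contribution 0.
(16/15)*log(1 - x/(-9/4)): each positive loop around -9/4 adds 2*pi*i to the log, so winding +1 contributes (16/15)*(1)*2*pi*i = (32/15)*pi*i.
Summing the contributions at x = -14/19 gives (32/15)*pi*i.


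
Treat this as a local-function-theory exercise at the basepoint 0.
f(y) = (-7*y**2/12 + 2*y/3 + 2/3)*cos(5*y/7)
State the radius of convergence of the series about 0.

The factor cos(5*y/7) is entire and contributes no finite singular point.
The polynomial part has no poles.
No finite singular points: the Taylor series at 0 converges everywhere.

The radius of convergence is infinite.


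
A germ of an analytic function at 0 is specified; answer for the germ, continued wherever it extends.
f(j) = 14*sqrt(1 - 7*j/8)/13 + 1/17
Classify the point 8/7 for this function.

The point is an algebraic (square-root) branch point.

The term (14/13)*sqrt(1 - j/(8/7)) has argument 1 - 8/7/(8/7) = 0 at 8/7: a square-root (algebraic, two-sheeted) branch point; the remaining terms are analytic or single-valued there.


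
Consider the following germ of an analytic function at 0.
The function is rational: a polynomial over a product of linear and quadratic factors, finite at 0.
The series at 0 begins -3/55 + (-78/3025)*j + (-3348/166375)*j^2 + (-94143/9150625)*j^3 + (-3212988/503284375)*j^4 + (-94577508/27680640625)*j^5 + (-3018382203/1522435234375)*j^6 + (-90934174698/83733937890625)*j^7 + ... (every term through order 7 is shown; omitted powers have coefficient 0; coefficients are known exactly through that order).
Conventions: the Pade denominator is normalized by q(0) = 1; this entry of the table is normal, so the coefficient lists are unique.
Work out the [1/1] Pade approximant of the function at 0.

The Pade approximant has numerator coefficients [-3/55, 12/715]; denominator coefficients [1, -558/715].

Taylor coefficients needed (read off): a_0 = -3/55, a_1 = -78/3025, a_2 = -3348/166375.
Write the denominator as Q(j) = 1 + q1*j. Requiring Q*f - P = O(j^3) with deg P <= 1 kills the coefficients of j^2..j^2 in Q*f:
  j^2: a_2 + q1*a_1 = 0, i.e. -3348/166375 + (-78/3025)*q1 = 0.
Solving this linear system: q1 = -558/715.
The numerator is Q*f truncated at degree 1: P0 = a_0 = -3/55; P1 = a_1 + q1*a_0 = 12/715.


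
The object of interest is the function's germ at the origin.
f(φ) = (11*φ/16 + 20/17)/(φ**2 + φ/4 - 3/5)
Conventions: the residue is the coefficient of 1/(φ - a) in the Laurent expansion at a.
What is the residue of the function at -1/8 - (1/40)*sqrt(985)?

The residue is 11/32 - (2373/107168)*sqrt(985).

The factor φ**2 + φ/4 - 3/5 splits as (φ - a)(φ - a') with a = -1/8 - (1/40)*sqrt(985), a' = -1/8 + (1/40)*sqrt(985). At the order-1 pole a set g(φ) = (φ - a)*f(φ) = [11*φ/16 + 20/17] / (φ - a').
Simple pole: residue = g(a) at a = -1/8 - (1/40)*sqrt(985), which is 11/32 - (2373/107168)*sqrt(985).


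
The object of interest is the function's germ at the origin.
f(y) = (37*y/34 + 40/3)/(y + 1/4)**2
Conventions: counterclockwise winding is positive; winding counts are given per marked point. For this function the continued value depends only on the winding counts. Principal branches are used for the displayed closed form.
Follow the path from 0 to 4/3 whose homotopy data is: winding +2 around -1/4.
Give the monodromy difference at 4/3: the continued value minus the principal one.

Continued minus principal equals 0.

The function is rational, hence single-valued: continuing it around any pole returns the same value, so the difference is 0.


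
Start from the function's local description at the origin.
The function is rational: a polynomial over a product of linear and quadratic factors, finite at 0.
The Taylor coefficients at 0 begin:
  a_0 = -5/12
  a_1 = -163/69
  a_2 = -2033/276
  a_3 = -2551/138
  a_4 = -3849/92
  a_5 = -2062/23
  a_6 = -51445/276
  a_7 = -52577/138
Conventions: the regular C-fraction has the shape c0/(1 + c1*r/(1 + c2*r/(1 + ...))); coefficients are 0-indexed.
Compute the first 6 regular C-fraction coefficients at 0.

The regular C-fraction coefficients are [-5/12, -652/115, 191309/74980, -92757275/124733468, 51864093712/154306969765, -382618/806585].

Taylor coefficients (read off): a_0 = -5/12, a_1 = -163/69, a_2 = -2033/276, a_3 = -2551/138, a_4 = -3849/92, a_5 = -2062/23.
c0 = a_0 = -5/12. Peel one level at a time: if S = 1 + c*r/S' with S'(0) = 1, then c is the r-coefficient of S and S' = c*r/(S - 1).
S_1 = c0/f = 1 + (-652/115)*r + (191309/13225)*r^2 + ...; c1 = -652/115.
S_2 = c1*r/(S_1 - 1) = 1 + (191309/74980)*r + (806585/425104)*r^2 + ...; c2 = 191309/74980.
S_3 = c2*r/(S_2 - 1) = 1 + (-92757275/124733468)*r + (9147807940/36599133481)*r^2 + ...; c3 = -92757275/124733468.
S_4 = c3*r/(S_3 - 1) = 1 + (51864093712/154306969765)*r + (103728187424/650579362225)*r^2 + ...; c4 = 51864093712/154306969765.
S_5 = c4*r/(S_4 - 1) = 1 + (-382618/806585)*r + ...; c5 = -382618/806585.


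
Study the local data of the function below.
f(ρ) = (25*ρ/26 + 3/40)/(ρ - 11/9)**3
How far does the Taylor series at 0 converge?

The radius of convergence is 11/9.

Denominator factor (ρ - 11/9)^3: pole of order 3 at 11/9, modulus 11/9.
The radius of convergence is the smallest modulus among the singular points: 11/9.


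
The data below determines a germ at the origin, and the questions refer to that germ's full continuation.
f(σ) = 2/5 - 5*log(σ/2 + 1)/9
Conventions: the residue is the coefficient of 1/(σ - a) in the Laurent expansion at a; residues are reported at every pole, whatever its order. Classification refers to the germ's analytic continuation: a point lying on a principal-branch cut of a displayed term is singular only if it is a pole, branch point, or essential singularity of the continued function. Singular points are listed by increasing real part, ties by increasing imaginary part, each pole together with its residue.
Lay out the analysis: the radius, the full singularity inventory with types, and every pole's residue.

Branch term (-5/9)*log(1 - σ/(-2)): its argument vanishes at σ = -2, a logarithmic branch point, modulus 2.
The radius of convergence is the smallest modulus among the singular points: 2.

Radius of convergence at 0: 2.
At -2: a logarithmic branch point.


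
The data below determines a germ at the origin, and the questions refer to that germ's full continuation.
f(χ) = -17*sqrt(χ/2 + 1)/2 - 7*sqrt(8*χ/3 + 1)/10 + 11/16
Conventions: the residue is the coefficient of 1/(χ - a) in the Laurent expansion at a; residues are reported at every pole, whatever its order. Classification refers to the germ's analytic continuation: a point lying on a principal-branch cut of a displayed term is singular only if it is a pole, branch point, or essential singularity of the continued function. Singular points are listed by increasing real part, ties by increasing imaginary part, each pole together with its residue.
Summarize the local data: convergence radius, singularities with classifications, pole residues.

Branch term (-7/10)*sqrt(1 - χ/(-3/8)): its argument vanishes at χ = -3/8, a square-root branch point, modulus 3/8.
Branch term (-17/2)*sqrt(1 - χ/(-2)): its argument vanishes at χ = -2, a square-root branch point, modulus 2.
The radius of convergence is the smallest modulus among the singular points: 3/8.
List the singular points by increasing real part (a conjugate pair: the negative imaginary part first).

Radius of convergence at 0: 3/8.
At -2: an algebraic (square-root) branch point.
At -3/8: an algebraic (square-root) branch point.


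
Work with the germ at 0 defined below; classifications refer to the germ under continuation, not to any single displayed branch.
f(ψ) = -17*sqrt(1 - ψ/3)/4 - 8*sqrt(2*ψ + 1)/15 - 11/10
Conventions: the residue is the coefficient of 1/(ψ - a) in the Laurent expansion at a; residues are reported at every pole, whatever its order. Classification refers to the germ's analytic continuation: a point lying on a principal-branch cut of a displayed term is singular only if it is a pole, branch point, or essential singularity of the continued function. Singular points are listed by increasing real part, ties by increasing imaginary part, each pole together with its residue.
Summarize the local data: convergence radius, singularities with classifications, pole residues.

Radius of convergence at 0: 1/2.
At -1/2: an algebraic (square-root) branch point.
At 3: an algebraic (square-root) branch point.

Branch term (-17/4)*sqrt(1 - ψ/(3)): its argument vanishes at ψ = 3, a square-root branch point, modulus 3.
Branch term (-8/15)*sqrt(1 - ψ/(-1/2)): its argument vanishes at ψ = -1/2, a square-root branch point, modulus 1/2.
The radius of convergence is the smallest modulus among the singular points: 1/2.
List the singular points by increasing real part (a conjugate pair: the negative imaginary part first).


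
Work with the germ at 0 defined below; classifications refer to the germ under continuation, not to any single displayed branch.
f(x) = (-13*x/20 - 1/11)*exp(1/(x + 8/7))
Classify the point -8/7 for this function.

The point is an essential singularity.

The exponent 1/(x - (-8/7)) has a pole at -8/7, so exp(1/(x - (-8/7))) takes every nonzero value near it: an essential singularity (not a pole of any order).


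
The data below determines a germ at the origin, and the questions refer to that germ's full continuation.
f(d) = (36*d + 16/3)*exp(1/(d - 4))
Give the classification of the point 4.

The point is an essential singularity.

The exponent 1/(d - (4)) has a pole at 4, so exp(1/(d - (4))) takes every nonzero value near it: an essential singularity (not a pole of any order).


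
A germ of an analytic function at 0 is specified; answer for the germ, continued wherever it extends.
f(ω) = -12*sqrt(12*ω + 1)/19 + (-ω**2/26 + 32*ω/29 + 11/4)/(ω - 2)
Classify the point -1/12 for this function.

The point is an algebraic (square-root) branch point.

The term (-12/19)*sqrt(1 - ω/(-1/12)) has argument 1 - -1/12/(-1/12) = 0 at -1/12: a square-root (algebraic, two-sheeted) branch point; the remaining terms are analytic or single-valued there.


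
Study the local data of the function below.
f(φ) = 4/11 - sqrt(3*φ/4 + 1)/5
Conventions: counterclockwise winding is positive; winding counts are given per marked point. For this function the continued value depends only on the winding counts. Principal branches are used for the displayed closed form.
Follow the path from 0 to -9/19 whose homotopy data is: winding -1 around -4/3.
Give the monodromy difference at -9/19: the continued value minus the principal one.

The rational part is single-valued and drops out of the difference; each branch term changes only by its own monodromy.
(-1/5)*sqrt(1 - φ/(-4/3)): winding -1 is odd, the square root flips sign, contributing -2*(-1/5)*sqrt(1 - (-9/19)/(-4/3)) = -2*(-1/5)*sqrt(49/76) = (7/95)*sqrt(19).
Summing the contributions at φ = -9/19 gives (7/95)*sqrt(19).

Continued minus principal equals (7/95)*sqrt(19).


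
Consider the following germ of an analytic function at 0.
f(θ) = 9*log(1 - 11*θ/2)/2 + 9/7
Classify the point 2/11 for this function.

The term (9/2)*log(1 - θ/(2/11)) has argument 1 - 2/11/(2/11) = 0 at 2/11: a logarithmic (infinitely-sheeted) branch point; the remaining terms are analytic or single-valued there.

The point is a logarithmic branch point.


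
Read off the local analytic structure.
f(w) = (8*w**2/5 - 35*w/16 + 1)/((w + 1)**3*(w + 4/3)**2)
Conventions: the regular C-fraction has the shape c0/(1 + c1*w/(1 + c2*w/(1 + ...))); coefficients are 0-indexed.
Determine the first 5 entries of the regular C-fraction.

Taylor coefficients (expand at 0): a_0 = 9/16, a_1 = -963/256, a_2 = 34029/2560, a_3 = -686709/20480, a_4 = 282465/4096.
c0 = a_0 = 9/16. Peel one level at a time: if S = 1 + c*w/S' with S'(0) = 1, then c is the w-coefficient of S and S' = c*w/(S - 1).
S_1 = c0/f = 1 + (107/16)*w + (26997/1280)*w^2 + ...; c1 = 107/16.
S_2 = c1*w/(S_1 - 1) = 1 + (-26997/8560)*w + (16362809/4579600)*w^2 + ...; c2 = -26997/8560.
S_3 = c2*w/(S_2 - 1) = 1 + (16362809/14443395)*w + (4053457877/3644190045)*w^2 + ...; c3 = 16362809/14443395.
S_4 = c3*w/(S_3 - 1) = 1 + (-433719992839/441746754573)*w + ...; c4 = -433719992839/441746754573.

The regular C-fraction coefficients are [9/16, 107/16, -26997/8560, 16362809/14443395, -433719992839/441746754573].


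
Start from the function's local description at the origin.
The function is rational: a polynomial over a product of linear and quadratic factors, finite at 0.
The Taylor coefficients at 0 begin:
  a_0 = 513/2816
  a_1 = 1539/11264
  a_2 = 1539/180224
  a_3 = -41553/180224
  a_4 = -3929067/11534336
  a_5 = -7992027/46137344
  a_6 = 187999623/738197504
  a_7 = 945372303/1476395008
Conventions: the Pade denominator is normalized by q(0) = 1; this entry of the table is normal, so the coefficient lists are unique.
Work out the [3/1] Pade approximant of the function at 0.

The Pade approximant has numerator coefficients [513/2816, -23883/180224, -139365/720896, -2804913/11534336]; denominator coefficients [1, -851/576].

Taylor coefficients needed (read off): a_0 = 513/2816, a_1 = 1539/11264, a_2 = 1539/180224, a_3 = -41553/180224, a_4 = -3929067/11534336.
Write the denominator as Q(τ) = 1 + q1*τ. Requiring Q*f - P = O(τ^5) with deg P <= 3 kills the coefficients of τ^4..τ^4 in Q*f:
  τ^4: a_4 + q1*a_3 = 0, i.e. -3929067/11534336 + (-41553/180224)*q1 = 0.
Solving this linear system: q1 = -851/576.
The numerator is Q*f truncated at degree 3: P0 = a_0 = 513/2816; P1 = a_1 + q1*a_0 = -23883/180224; P2 = a_2 + q1*a_1 = -139365/720896; P3 = a_3 + q1*a_2 = -2804913/11534336.


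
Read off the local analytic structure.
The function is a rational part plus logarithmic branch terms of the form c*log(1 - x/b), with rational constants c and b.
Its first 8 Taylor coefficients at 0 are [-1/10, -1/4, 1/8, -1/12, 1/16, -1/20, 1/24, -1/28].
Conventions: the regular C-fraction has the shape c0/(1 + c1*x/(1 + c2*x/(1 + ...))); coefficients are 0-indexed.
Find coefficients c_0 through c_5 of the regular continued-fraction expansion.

The regular C-fraction coefficients are [-1/10, -5/2, 3, 1/36, 17/36, 12/85].

Taylor coefficients (read off): a_0 = -1/10, a_1 = -1/4, a_2 = 1/8, a_3 = -1/12, a_4 = 1/16, a_5 = -1/20.
c0 = a_0 = -1/10. Peel one level at a time: if S = 1 + c*x/S' with S'(0) = 1, then c is the x-coefficient of S and S' = c*x/(S - 1).
S_1 = c0/f = 1 + (-5/2)*x + (15/2)*x^2 + ...; c1 = -5/2.
S_2 = c1*x/(S_1 - 1) = 1 + (3)*x + (-1/12)*x^2 + ...; c2 = 3.
S_3 = c2*x/(S_2 - 1) = 1 + (1/36)*x + (-17/1296)*x^2 + ...; c3 = 1/36.
S_4 = c3*x/(S_3 - 1) = 1 + (17/36)*x + (-1/15)*x^2 + ...; c4 = 17/36.
S_5 = c4*x/(S_4 - 1) = 1 + (12/85)*x + ...; c5 = 12/85.


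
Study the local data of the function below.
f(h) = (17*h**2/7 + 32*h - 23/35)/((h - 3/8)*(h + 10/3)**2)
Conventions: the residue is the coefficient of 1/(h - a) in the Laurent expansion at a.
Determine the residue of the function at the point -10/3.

The residue is 437728/277235.

At the order-2 pole -10/3 set g(h) = (h - (-10/3))^2*f(h) = (17*h**2/7 + 32*h - 23/35)/(h - 3/8).
Order-2 pole: residue = g'(a); g'(-10/3) = 437728/277235, so the residue is 437728/277235.


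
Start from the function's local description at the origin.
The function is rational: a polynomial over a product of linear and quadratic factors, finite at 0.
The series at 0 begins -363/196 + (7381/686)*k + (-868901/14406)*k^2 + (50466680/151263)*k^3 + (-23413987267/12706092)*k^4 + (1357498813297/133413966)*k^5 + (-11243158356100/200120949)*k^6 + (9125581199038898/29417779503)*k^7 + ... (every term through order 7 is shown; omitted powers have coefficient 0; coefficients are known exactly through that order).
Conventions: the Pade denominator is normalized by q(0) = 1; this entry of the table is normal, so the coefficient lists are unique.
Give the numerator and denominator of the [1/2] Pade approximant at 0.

Taylor coefficients needed (read off): a_0 = -363/196, a_1 = 7381/686, a_2 = -868901/14406, a_3 = 50466680/151263.
Write the denominator as Q(k) = 1 + q1*k + q2*k^2. Requiring Q*f - P = O(k^4) with deg P <= 1 kills the coefficients of k^2..k^3 in Q*f:
  k^2: a_2 + q1*a_1 + q2*a_0 = 0, i.e. -868901/14406 + (7381/686)*q1 + (-363/196)*q2 = 0.
  k^3: a_3 + q1*a_2 + q2*a_1 = 0, i.e. 50466680/151263 + (-868901/14406)*q1 + (7381/686)*q2 = 0.
Solving this linear system: q1 = 4658/609, q2 = 151778/12789.
The numerator is Q*f truncated at degree 1: P0 = a_0 = -363/196; P1 = a_1 + q1*a_0 = -4840/1421.

The Pade approximant has numerator coefficients [-363/196, -4840/1421]; denominator coefficients [1, 4658/609, 151778/12789].


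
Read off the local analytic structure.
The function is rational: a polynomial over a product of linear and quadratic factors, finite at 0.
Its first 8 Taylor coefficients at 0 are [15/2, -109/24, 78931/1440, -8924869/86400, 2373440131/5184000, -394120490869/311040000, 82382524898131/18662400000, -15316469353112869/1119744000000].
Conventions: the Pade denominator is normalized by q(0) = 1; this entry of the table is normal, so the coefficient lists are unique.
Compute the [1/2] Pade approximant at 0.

The Pade approximant has numerator coefficients [15/2, 3749747/674736]; denominator coefficients [1, 2271391/1686840, -14603589/2249120].

Taylor coefficients needed (read off): a_0 = 15/2, a_1 = -109/24, a_2 = 78931/1440, a_3 = -8924869/86400.
Write the denominator as Q(h) = 1 + q1*h + q2*h^2. Requiring Q*f - P = O(h^4) with deg P <= 1 kills the coefficients of h^2..h^3 in Q*f:
  h^2: a_2 + q1*a_1 + q2*a_0 = 0, i.e. 78931/1440 + (-109/24)*q1 + (15/2)*q2 = 0.
  h^3: a_3 + q1*a_2 + q2*a_1 = 0, i.e. -8924869/86400 + (78931/1440)*q1 + (-109/24)*q2 = 0.
Solving this linear system: q1 = 2271391/1686840, q2 = -14603589/2249120.
The numerator is Q*f truncated at degree 1: P0 = a_0 = 15/2; P1 = a_1 + q1*a_0 = 3749747/674736.


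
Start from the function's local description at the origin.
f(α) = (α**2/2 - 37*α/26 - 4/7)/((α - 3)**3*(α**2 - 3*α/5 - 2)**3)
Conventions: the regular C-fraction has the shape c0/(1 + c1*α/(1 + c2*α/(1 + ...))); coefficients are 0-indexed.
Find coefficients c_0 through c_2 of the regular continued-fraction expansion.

Taylor coefficients (expand at 0): a_0 = -1/378, a_1 = -449/65520, a_2 = -18419/5896800.
c0 = a_0 = -1/378. Peel one level at a time: if S = 1 + c*α/S' with S'(0) = 1, then c is the α-coefficient of S and S' = c*α/(S - 1).
S_1 = c0/f = 1 + (-1347/520)*α + (4485439/811200)*α^2 + ...; c1 = -1347/520.
S_2 = c1*α/(S_1 - 1) = 1 + (4485439/2101320)*α + ...; c2 = 4485439/2101320.

The regular C-fraction coefficients are [-1/378, -1347/520, 4485439/2101320].


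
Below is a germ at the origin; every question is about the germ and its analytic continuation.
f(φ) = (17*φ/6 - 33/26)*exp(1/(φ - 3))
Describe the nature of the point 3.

The exponent 1/(φ - (3)) has a pole at 3, so exp(1/(φ - (3))) takes every nonzero value near it: an essential singularity (not a pole of any order).

The point is an essential singularity.


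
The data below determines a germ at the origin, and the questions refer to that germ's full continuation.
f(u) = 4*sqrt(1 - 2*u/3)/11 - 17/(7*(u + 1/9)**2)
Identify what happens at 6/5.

Denominator factors: u + 1/9 = 59/45 at u = 6/5 — none vanishes.
Branch term sqrt(1 - u/(3/2)): argument at 6/5 is 1/5, nonzero, so 6/5 is not its branch point (a point on a principal cut is still regular for the continued germ).
So the germ continues analytically to 6/5.

The point is a regular point.


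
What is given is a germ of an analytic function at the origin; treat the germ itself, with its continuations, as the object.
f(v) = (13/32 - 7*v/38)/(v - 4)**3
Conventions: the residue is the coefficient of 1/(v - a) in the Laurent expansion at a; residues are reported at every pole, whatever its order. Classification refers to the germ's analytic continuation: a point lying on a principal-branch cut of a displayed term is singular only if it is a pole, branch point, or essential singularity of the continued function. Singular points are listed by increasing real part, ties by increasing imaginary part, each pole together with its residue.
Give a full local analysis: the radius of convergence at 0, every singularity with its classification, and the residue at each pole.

Denominator factor (v - 4)^3: pole of order 3 at 4, modulus 4.
The radius of convergence is the smallest modulus among the singular points: 4.
At the order-3 pole 4 set g(v) = (v - (4))^3*f(v) = 13/32 - 7*v/38.
Order-3 pole: residue = g''(a)/2; g''(4) = 0, so the residue is 0.

Radius of convergence at 0: 4.
At 4: a pole of order 3; residue 0.


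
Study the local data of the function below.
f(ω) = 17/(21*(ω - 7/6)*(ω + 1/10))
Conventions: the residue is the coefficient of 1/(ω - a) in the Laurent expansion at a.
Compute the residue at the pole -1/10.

The residue is -85/133.

At the order-1 pole -1/10 set g(ω) = (ω - (-1/10))*f(ω) = 17/(21*(ω - 7/6)).
Simple pole: residue = g(a) at a = -1/10, which is -85/133.


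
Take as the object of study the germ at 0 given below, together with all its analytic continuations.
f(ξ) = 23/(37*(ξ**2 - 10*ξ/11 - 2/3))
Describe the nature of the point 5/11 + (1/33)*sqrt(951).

The point is a pole of order 1.

The denominator factor ξ**2 - 10*ξ/11 - 2/3 vanishes at 5/11 + (1/33)*sqrt(951) and appears to the power 1; the numerator there equals 23/37, nonzero, and no other factor vanishes.
Hence a pole whose order is the multiplicity, 1.


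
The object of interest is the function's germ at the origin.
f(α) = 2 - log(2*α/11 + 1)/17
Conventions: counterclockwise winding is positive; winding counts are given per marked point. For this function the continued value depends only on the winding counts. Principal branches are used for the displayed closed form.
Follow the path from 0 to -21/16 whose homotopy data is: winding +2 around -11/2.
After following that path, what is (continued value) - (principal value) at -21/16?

Continued minus principal equals -(4/17)*pi*i.

The rational part is single-valued and drops out of the difference; each branch term changes only by its own monodromy.
(-1/17)*log(1 - α/(-11/2)): each positive loop around -11/2 adds 2*pi*i to the log, so winding +2 contributes (-1/17)*(2)*2*pi*i = -(4/17)*pi*i.
Summing the contributions at α = -21/16 gives -(4/17)*pi*i.


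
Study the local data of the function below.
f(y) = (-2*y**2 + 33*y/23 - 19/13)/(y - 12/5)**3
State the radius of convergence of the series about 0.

Denominator factor (y - 12/5)^3: pole of order 3 at 12/5, modulus 12/5.
The radius of convergence is the smallest modulus among the singular points: 12/5.

The radius of convergence is 12/5.


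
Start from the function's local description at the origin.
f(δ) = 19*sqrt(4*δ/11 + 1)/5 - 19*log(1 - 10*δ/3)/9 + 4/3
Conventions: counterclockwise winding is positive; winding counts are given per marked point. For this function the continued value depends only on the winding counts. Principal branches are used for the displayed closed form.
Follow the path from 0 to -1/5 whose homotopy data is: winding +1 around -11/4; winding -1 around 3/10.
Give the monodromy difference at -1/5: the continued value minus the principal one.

The rational part is single-valued and drops out of the difference; each branch term changes only by its own monodromy.
(19/5)*sqrt(1 - δ/(-11/4)): winding +1 is odd, the square root flips sign, contributing -2*(19/5)*sqrt(1 - (-1/5)/(-11/4)) = -2*(19/5)*sqrt(51/55) = -(38/275)*sqrt(2805).
(-19/9)*log(1 - δ/(3/10)): each positive loop around 3/10 adds 2*pi*i to the log, so winding -1 contributes (-19/9)*(-1)*2*pi*i = (38/9)*pi*i.
Summing the contributions at δ = -1/5 gives (-(38/275)*sqrt(2805)) + ((38/9)*pi)*i.

Continued minus principal equals (-(38/275)*sqrt(2805)) + ((38/9)*pi)*i.


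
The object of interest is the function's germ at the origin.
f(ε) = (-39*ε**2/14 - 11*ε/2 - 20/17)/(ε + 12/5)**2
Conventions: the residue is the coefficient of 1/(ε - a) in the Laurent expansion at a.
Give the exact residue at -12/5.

At the order-2 pole -12/5 set g(ε) = (ε - (-12/5))^2*f(ε) = -39*ε**2/14 - 11*ε/2 - 20/17.
Order-2 pole: residue = g'(a); g'(-12/5) = 551/70, so the residue is 551/70.

The residue is 551/70.


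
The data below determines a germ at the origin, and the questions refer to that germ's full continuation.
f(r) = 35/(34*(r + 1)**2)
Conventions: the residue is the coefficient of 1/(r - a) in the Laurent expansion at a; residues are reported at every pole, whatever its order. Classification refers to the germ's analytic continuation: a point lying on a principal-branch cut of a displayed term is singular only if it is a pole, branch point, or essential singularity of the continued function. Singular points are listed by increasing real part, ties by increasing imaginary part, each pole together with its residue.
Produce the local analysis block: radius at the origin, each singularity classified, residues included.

Denominator factor (r + 1)^2: pole of order 2 at -1, modulus 1.
The radius of convergence is the smallest modulus among the singular points: 1.
At the order-2 pole -1 set g(r) = (r - (-1))^2*f(r) = 35/34.
Order-2 pole: residue = g'(a); g'(-1) = 0, so the residue is 0.

Radius of convergence at 0: 1.
At -1: a pole of order 2; residue 0.


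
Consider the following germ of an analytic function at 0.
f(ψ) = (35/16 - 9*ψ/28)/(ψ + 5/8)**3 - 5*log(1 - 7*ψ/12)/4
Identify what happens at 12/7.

The term (-5/4)*log(1 - ψ/(12/7)) has argument 1 - 12/7/(12/7) = 0 at 12/7: a logarithmic (infinitely-sheeted) branch point; the remaining terms are analytic or single-valued there.

The point is a logarithmic branch point.


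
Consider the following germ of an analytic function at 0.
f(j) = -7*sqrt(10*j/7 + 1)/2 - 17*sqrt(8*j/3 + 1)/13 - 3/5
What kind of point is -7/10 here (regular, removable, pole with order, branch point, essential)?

The point is an algebraic (square-root) branch point.

The term (-7/2)*sqrt(1 - j/(-7/10)) has argument 1 - -7/10/(-7/10) = 0 at -7/10: a square-root (algebraic, two-sheeted) branch point; the remaining terms are analytic or single-valued there.


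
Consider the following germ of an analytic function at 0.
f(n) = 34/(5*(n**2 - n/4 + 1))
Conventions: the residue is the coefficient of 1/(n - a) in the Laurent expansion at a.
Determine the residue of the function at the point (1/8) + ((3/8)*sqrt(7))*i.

The factor n**2 - n/4 + 1 splits as (n - a)(n - a') with a = (1/8) + ((3/8)*sqrt(7))*i, a' = (1/8) - ((3/8)*sqrt(7))*i. At the order-1 pole a set g(n) = (n - a)*f(n) = [34/5] / (n - a').
Simple pole: residue = g(a) at a = (1/8) + ((3/8)*sqrt(7))*i, which is -((136/105)*sqrt(7))*i.

The residue is -((136/105)*sqrt(7))*i.


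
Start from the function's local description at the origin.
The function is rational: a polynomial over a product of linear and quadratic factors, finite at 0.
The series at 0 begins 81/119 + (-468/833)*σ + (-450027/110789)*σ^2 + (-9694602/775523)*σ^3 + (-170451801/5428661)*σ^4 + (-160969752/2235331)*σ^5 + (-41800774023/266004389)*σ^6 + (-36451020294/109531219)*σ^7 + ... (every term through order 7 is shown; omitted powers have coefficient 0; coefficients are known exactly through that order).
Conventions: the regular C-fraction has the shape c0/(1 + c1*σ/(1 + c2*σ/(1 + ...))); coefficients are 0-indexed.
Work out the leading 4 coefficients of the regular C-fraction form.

The regular C-fraction coefficients are [81/119, 52/63, -71629/8892, 263763945/70769452].

Taylor coefficients (read off): a_0 = 81/119, a_1 = -468/833, a_2 = -450027/110789, a_3 = -9694602/775523.
c0 = a_0 = 81/119. Peel one level at a time: if S = 1 + c*σ/S' with S'(0) = 1, then c is the σ-coefficient of S and S' = c*σ/(S - 1).
S_1 = c0/f = 1 + (52/63)*σ + (71629/10773)*σ^2 + ...; c1 = 52/63.
S_2 = c1*σ/(S_1 - 1) = 1 + (-71629/8892)*σ + (29307105/976144)*σ^2 + ...; c2 = -71629/8892.
S_3 = c2*σ/(S_2 - 1) = 1 + (263763945/70769452)*σ + ...; c3 = 263763945/70769452.


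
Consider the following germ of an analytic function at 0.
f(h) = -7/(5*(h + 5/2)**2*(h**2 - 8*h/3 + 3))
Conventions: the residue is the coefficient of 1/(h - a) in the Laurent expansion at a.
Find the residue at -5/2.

The residue is -7728/182405.

At the order-2 pole -5/2 set g(h) = (h - (-5/2))^2*f(h) = -7/(5*(h**2 - 8*h/3 + 3)).
Order-2 pole: residue = g'(a); g'(-5/2) = -7728/182405, so the residue is -7728/182405.


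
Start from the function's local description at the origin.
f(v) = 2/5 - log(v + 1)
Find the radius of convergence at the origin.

Branch term (-1)*log(1 - v/(-1)): its argument vanishes at v = -1, a logarithmic branch point, modulus 1.
The radius of convergence is the smallest modulus among the singular points: 1.

The radius of convergence is 1.


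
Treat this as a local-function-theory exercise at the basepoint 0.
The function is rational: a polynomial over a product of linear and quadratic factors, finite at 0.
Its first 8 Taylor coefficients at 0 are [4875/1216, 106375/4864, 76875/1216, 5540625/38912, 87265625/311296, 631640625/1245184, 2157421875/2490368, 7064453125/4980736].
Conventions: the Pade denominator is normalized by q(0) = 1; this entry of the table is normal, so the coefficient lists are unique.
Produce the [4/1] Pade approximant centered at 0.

Taylor coefficients needed (read off): a_0 = 4875/1216, a_1 = 106375/4864, a_2 = 76875/1216, a_3 = 5540625/38912, a_4 = 87265625/311296, a_5 = 631640625/1245184.
Write the denominator as Q(k) = 1 + q1*k. Requiring Q*f - P = O(k^6) with deg P <= 4 kills the coefficients of k^5..k^5 in Q*f:
  k^5: a_5 + q1*a_4 = 0, i.e. 631640625/1245184 + (87265625/311296)*q1 = 0.
Solving this linear system: q1 = -8085/4468.
The numerator is Q*f truncated at degree 4: P0 = a_0 = 4875/1216; P1 = a_1 + q1*a_0 = 19851625/1358272; P2 = a_2 + q1*a_1 = 513868125/21732352; P3 = a_3 + q1*a_2 = 1216603125/43464704; P4 = a_4 + q1*a_3 = 7883796875/347717632.

The Pade approximant has numerator coefficients [4875/1216, 19851625/1358272, 513868125/21732352, 1216603125/43464704, 7883796875/347717632]; denominator coefficients [1, -8085/4468].
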